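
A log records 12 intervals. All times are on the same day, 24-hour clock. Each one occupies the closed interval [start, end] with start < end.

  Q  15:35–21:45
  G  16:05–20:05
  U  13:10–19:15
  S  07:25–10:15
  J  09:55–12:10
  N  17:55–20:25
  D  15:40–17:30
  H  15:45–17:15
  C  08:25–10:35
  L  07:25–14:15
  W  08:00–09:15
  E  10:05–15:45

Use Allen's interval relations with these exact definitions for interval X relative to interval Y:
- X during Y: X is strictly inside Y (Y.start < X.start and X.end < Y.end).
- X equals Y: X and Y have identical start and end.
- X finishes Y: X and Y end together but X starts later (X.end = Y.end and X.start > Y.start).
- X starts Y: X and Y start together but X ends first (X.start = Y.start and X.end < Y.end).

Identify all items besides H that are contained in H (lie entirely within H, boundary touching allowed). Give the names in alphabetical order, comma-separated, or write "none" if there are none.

Target H = [15:45, 17:15].
C [08:25, 10:35] → before → no.
D [15:40, 17:30] → contains → no.
E [10:05, 15:45] → meets → no.
G [16:05, 20:05] → overlapped-by → no.
J [09:55, 12:10] → before → no.
L [07:25, 14:15] → before → no.
N [17:55, 20:25] → after → no.
Q [15:35, 21:45] → contains → no.
S [07:25, 10:15] → before → no.
U [13:10, 19:15] → contains → no.
W [08:00, 09:15] → before → no.
Result: none.

none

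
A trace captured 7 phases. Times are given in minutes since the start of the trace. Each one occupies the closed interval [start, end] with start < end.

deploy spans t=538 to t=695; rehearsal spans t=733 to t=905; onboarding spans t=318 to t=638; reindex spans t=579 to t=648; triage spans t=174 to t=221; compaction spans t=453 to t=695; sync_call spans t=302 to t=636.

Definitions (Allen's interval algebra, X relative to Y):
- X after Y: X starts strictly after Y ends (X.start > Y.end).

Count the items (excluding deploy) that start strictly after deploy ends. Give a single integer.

Target deploy = [t=538, t=695].
compaction [t=453, t=695] → finished-by → no.
onboarding [t=318, t=638] → overlaps → no.
rehearsal [t=733, t=905] → after → counts.
reindex [t=579, t=648] → during → no.
sync_call [t=302, t=636] → overlaps → no.
triage [t=174, t=221] → before → no.
Total: 1.

1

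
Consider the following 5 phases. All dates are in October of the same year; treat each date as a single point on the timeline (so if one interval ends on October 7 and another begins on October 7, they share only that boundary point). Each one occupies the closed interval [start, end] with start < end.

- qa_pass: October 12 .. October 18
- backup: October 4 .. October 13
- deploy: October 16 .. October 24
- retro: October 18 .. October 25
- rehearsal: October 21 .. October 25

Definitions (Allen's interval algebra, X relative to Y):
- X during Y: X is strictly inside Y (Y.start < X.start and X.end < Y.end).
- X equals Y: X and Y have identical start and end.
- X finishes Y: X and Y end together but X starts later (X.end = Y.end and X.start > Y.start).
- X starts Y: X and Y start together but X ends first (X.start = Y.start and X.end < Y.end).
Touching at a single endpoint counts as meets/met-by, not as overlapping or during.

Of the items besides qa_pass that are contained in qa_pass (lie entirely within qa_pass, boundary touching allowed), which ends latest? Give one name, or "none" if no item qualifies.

none

Target qa_pass = [October 12, October 18].
backup [October 4, October 13] → overlaps → excluded.
deploy [October 16, October 24] → overlapped-by → excluded.
rehearsal [October 21, October 25] → after → excluded.
retro [October 18, October 25] → met-by → excluded.
No candidates → none.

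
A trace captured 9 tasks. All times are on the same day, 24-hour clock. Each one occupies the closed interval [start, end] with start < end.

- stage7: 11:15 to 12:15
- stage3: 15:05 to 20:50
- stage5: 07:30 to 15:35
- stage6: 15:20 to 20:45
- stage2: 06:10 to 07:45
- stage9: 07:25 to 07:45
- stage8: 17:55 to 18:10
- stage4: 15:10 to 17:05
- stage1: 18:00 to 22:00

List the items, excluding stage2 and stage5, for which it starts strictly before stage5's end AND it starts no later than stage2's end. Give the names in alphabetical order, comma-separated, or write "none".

Conditions: its start is strictly before stage5's end (X.start < 15:35) AND its start is no later than stage2's end (X.start <= 07:45).
stage1: start 18:00 < 15:35? ✗; start 18:00 <= 07:45? ✗ → no.
stage3: start 15:05 < 15:35? ✓; start 15:05 <= 07:45? ✗ → no.
stage4: start 15:10 < 15:35? ✓; start 15:10 <= 07:45? ✗ → no.
stage6: start 15:20 < 15:35? ✓; start 15:20 <= 07:45? ✗ → no.
stage7: start 11:15 < 15:35? ✓; start 11:15 <= 07:45? ✗ → no.
stage8: start 17:55 < 15:35? ✗; start 17:55 <= 07:45? ✗ → no.
stage9: start 07:25 < 15:35? ✓; start 07:25 <= 07:45? ✓ → yes.
Result: stage9.

stage9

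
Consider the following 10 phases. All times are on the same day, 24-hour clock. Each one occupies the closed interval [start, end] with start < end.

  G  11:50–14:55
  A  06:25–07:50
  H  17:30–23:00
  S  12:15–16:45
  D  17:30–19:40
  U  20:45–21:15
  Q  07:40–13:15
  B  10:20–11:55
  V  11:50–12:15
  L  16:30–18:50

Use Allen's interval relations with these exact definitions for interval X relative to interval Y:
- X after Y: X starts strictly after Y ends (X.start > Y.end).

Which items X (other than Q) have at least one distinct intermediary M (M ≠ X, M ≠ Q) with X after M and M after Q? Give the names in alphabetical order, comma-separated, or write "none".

U

Target Q = [07:40, 13:15].
Intermediaries M with M after Q: D, H, L, U.
Via D — items with X after D: U.
Via H — items with X after H: none.
Via L — items with X after L: U.
Via U — items with X after U: none.
Union: U.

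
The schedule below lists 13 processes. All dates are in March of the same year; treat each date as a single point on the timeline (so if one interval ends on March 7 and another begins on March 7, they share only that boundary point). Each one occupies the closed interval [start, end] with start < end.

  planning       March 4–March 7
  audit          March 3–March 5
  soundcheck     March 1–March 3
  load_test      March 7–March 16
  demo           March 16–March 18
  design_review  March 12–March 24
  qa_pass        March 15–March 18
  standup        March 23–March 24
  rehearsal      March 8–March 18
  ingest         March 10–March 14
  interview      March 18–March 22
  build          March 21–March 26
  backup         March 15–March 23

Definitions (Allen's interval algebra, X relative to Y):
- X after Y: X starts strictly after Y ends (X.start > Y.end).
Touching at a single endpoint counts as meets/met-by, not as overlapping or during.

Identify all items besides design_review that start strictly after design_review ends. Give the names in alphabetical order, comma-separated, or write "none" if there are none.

Target design_review = [March 12, March 24].
audit [March 3, March 5] → before → no.
backup [March 15, March 23] → during → no.
build [March 21, March 26] → overlapped-by → no.
demo [March 16, March 18] → during → no.
ingest [March 10, March 14] → overlaps → no.
interview [March 18, March 22] → during → no.
load_test [March 7, March 16] → overlaps → no.
planning [March 4, March 7] → before → no.
qa_pass [March 15, March 18] → during → no.
rehearsal [March 8, March 18] → overlaps → no.
soundcheck [March 1, March 3] → before → no.
standup [March 23, March 24] → finishes → no.
Result: none.

none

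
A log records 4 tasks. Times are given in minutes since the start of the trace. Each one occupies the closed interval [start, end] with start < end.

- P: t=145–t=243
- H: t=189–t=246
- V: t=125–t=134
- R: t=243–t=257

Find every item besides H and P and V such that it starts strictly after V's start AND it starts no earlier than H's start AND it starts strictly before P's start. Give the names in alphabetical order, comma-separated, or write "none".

Conditions: its start is strictly after V's start (X.start > t=125) AND its start is no earlier than H's start (X.start >= t=189) AND its start is strictly before P's start (X.start < t=145).
R: start t=243 > t=125? ✓; start t=243 >= t=189? ✓; start t=243 < t=145? ✗ → no.
Result: none.

none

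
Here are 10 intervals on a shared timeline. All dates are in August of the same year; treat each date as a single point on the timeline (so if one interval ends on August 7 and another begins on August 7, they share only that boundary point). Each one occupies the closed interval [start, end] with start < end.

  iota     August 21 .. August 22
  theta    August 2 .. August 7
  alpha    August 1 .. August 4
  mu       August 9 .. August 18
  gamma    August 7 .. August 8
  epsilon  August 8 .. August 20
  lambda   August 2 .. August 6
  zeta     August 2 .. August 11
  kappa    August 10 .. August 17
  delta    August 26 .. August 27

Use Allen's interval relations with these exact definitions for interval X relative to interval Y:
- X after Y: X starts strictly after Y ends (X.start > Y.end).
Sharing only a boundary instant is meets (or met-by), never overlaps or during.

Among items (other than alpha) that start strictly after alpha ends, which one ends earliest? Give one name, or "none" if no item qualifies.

gamma

Target alpha = [August 1, August 4].
delta [August 26, August 27] → after → candidate.
epsilon [August 8, August 20] → after → candidate.
gamma [August 7, August 8] → after → candidate.
iota [August 21, August 22] → after → candidate.
kappa [August 10, August 17] → after → candidate.
lambda [August 2, August 6] → overlapped-by → excluded.
mu [August 9, August 18] → after → candidate.
theta [August 2, August 7] → overlapped-by → excluded.
zeta [August 2, August 11] → overlapped-by → excluded.
Among candidates, earliest end is August 8 → gamma.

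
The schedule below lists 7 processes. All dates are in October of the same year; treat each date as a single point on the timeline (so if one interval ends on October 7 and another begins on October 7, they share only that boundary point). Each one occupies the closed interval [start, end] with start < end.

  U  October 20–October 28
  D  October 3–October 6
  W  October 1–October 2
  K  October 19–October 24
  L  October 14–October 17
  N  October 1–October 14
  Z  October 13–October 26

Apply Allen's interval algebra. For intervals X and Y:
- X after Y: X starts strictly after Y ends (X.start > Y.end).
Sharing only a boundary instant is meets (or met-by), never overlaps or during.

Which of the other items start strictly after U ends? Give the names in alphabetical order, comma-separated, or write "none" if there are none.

Target U = [October 20, October 28].
D [October 3, October 6] → before → no.
K [October 19, October 24] → overlaps → no.
L [October 14, October 17] → before → no.
N [October 1, October 14] → before → no.
W [October 1, October 2] → before → no.
Z [October 13, October 26] → overlaps → no.
Result: none.

none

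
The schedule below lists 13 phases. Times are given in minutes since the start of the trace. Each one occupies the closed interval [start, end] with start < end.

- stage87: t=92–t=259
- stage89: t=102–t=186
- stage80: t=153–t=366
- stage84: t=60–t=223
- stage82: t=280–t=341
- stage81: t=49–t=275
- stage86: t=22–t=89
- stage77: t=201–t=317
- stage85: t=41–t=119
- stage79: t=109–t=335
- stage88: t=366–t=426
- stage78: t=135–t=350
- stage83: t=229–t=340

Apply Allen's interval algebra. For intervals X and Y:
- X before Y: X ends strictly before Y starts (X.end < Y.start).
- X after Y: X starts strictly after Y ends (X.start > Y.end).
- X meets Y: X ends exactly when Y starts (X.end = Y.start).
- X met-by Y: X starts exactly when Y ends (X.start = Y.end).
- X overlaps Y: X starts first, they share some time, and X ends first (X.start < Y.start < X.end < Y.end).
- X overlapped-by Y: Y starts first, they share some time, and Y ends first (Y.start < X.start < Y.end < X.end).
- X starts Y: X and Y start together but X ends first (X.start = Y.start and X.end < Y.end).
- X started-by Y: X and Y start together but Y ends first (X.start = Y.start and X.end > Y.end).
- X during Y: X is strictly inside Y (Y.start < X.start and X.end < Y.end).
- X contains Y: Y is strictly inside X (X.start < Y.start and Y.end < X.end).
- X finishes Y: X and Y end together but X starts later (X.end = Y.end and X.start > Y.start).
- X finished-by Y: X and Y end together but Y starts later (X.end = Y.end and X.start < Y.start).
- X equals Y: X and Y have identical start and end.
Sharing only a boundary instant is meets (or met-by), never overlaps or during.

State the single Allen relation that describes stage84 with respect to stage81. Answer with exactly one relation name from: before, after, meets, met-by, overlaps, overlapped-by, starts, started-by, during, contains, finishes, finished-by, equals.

stage84 = [t=60, t=223]; stage81 = [t=49, t=275].
Compare endpoints: stage84.start > stage81.start, stage84.start < stage81.end, stage84.end > stage81.start, stage84.end < stage81.end.
That pattern is 'during'.

during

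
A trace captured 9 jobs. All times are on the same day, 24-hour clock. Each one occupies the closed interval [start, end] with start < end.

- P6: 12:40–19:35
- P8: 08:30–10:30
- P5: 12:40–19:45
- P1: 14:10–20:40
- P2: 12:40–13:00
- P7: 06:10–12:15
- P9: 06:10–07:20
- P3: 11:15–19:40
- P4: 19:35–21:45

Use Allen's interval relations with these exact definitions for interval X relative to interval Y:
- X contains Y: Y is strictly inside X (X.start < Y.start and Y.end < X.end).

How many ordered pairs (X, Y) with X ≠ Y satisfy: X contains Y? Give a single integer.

3

Checking all 72 ordered pairs for relation 'contains'; matching pairs in alphabetical order:
(P3, P2): P3 contains P2 ✓
(P3, P6): P3 contains P6 ✓
(P7, P8): P7 contains P8 ✓
Count: 3.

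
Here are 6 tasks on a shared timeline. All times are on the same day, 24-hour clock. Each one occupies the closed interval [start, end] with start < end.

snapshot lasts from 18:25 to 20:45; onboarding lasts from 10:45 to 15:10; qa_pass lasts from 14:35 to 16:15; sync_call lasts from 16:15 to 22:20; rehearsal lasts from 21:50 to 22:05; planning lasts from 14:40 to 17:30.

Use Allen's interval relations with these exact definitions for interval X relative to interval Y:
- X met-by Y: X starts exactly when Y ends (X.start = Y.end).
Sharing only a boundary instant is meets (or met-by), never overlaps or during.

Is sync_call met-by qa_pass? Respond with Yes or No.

sync_call = [16:15, 22:20], qa_pass = [14:35, 16:15].
Actual relation of sync_call to qa_pass: met-by.
Asked whether 'met-by' holds → Yes.

Yes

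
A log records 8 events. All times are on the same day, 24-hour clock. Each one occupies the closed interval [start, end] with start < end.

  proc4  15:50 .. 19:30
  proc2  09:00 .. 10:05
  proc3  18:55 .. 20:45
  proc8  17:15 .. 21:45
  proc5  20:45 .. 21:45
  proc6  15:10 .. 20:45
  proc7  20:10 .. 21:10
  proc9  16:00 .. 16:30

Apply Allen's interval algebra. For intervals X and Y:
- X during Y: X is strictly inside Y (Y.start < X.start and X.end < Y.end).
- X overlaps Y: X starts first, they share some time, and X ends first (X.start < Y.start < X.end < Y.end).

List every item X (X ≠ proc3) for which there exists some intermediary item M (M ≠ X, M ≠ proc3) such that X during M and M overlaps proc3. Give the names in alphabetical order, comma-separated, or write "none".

proc9

Target proc3 = [18:55, 20:45].
Intermediaries M with M overlaps proc3: proc4.
Via proc4 — items with X during proc4: proc9.
Union: proc9.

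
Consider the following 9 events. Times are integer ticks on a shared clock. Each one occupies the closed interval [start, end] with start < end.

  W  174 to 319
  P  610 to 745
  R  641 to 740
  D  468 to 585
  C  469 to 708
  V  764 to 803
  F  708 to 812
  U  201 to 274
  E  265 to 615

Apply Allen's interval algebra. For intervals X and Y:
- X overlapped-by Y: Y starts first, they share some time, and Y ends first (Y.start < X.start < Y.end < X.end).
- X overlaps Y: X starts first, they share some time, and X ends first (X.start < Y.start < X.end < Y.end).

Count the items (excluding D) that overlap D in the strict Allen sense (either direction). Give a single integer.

Target D = [468, 585].
C [469, 708] → overlapped-by → counts.
E [265, 615] → contains → no.
F [708, 812] → after → no.
P [610, 745] → after → no.
R [641, 740] → after → no.
U [201, 274] → before → no.
V [764, 803] → after → no.
W [174, 319] → before → no.
Total: 1.

1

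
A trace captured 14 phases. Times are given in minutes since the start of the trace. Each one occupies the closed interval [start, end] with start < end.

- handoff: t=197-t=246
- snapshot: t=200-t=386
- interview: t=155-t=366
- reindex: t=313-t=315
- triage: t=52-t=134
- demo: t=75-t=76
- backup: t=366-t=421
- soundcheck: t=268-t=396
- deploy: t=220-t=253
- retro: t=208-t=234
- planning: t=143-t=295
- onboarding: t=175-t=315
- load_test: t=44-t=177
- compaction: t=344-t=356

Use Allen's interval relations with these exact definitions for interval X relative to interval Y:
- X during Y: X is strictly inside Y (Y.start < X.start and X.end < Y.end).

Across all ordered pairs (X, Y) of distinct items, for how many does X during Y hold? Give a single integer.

Checking all 182 ordered pairs for relation 'during'; matching pairs in alphabetical order:
(compaction, interview): compaction during interview ✓
(compaction, snapshot): compaction during snapshot ✓
(compaction, soundcheck): compaction during soundcheck ✓
(demo, load_test): demo during load_test ✓
(demo, triage): demo during triage ✓
(deploy, interview): deploy during interview ✓
(deploy, onboarding): deploy during onboarding ✓
(deploy, planning): deploy during planning ✓
(deploy, snapshot): deploy during snapshot ✓
(handoff, interview): handoff during interview ✓
(handoff, onboarding): handoff during onboarding ✓
(handoff, planning): handoff during planning ✓
(onboarding, interview): onboarding during interview ✓
(reindex, interview): reindex during interview ✓
(reindex, snapshot): reindex during snapshot ✓
(reindex, soundcheck): reindex during soundcheck ✓
(retro, handoff): retro during handoff ✓
(retro, interview): retro during interview ✓
(retro, onboarding): retro during onboarding ✓
(retro, planning): retro during planning ✓
(retro, snapshot): retro during snapshot ✓
(triage, load_test): triage during load_test ✓
Count: 22.

22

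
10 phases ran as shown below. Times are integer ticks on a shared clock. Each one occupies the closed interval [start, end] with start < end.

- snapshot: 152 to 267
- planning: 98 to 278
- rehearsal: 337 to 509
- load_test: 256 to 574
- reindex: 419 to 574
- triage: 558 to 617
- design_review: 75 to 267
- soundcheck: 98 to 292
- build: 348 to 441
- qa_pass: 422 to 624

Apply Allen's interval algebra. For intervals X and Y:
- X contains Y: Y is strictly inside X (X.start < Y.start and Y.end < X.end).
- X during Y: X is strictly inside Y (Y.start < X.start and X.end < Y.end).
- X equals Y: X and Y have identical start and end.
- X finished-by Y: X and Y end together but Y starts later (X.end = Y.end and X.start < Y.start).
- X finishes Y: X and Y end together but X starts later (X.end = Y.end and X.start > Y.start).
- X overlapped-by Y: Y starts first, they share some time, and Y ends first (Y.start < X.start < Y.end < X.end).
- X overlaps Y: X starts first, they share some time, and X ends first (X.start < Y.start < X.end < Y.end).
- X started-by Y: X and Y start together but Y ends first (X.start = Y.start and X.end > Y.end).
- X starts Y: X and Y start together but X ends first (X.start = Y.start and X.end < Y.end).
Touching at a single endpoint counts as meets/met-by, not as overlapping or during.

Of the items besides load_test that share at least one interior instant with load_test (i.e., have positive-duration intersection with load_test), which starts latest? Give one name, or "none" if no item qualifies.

Target load_test = [256, 574].
build [348, 441] → during → candidate.
design_review [75, 267] → overlaps → candidate.
planning [98, 278] → overlaps → candidate.
qa_pass [422, 624] → overlapped-by → candidate.
rehearsal [337, 509] → during → candidate.
reindex [419, 574] → finishes → candidate.
snapshot [152, 267] → overlaps → candidate.
soundcheck [98, 292] → overlaps → candidate.
triage [558, 617] → overlapped-by → candidate.
Among candidates, latest start is 558 → triage.

triage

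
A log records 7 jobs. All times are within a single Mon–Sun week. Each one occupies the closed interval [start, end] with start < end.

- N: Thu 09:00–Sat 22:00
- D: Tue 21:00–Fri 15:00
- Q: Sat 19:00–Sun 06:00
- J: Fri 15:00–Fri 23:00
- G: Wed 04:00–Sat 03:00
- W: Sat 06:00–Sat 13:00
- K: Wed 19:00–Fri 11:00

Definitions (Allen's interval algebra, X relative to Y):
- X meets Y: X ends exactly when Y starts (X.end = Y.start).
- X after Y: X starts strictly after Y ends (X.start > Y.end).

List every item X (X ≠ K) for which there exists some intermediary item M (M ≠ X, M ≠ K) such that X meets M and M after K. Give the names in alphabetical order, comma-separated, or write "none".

D

Target K = [Wed 19:00, Fri 11:00].
Intermediaries M with M after K: J, Q, W.
Via J — items with X meets J: D.
Via Q — items with X meets Q: none.
Via W — items with X meets W: none.
Union: D.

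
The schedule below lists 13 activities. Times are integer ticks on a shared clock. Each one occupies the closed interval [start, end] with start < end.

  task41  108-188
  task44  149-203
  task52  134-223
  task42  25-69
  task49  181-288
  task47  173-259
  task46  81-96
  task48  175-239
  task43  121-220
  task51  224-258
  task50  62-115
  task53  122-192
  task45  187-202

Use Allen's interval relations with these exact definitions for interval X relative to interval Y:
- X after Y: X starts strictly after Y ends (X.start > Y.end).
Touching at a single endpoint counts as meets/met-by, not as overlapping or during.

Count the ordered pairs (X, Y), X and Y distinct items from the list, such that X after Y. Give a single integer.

36

Checking all 156 ordered pairs for relation 'after'; matching pairs in alphabetical order:
(task41, task42): task41 after task42 ✓
(task41, task46): task41 after task46 ✓
(task43, task42): task43 after task42 ✓
(task43, task46): task43 after task46 ✓
(task43, task50): task43 after task50 ✓
(task44, task42): task44 after task42 ✓
(task44, task46): task44 after task46 ✓
(task44, task50): task44 after task50 ✓
(task45, task42): task45 after task42 ✓
(task45, task46): task45 after task46 ✓
(task45, task50): task45 after task50 ✓
(task46, task42): task46 after task42 ✓
(task47, task42): task47 after task42 ✓
(task47, task46): task47 after task46 ✓
(task47, task50): task47 after task50 ✓
(task48, task42): task48 after task42 ✓
(task48, task46): task48 after task46 ✓
(task48, task50): task48 after task50 ✓
(task49, task42): task49 after task42 ✓
(task49, task46): task49 after task46 ✓
(task49, task50): task49 after task50 ✓
(task51, task41): task51 after task41 ✓
(task51, task42): task51 after task42 ✓
(task51, task43): task51 after task43 ✓
... plus 12 further pairs not listed.
Count: 36.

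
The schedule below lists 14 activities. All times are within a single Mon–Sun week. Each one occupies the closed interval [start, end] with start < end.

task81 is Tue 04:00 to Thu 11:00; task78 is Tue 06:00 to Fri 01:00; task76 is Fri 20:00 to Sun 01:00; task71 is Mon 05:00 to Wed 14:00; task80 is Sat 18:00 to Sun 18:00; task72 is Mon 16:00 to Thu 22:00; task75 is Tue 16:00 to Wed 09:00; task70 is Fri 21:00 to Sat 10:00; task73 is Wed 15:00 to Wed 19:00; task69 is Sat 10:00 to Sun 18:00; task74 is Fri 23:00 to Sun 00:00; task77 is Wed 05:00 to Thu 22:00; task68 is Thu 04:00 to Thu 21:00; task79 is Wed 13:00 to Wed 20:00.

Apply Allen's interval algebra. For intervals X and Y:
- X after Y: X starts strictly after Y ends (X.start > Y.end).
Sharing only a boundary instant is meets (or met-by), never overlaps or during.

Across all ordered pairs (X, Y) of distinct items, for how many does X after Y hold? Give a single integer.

Checking all 182 ordered pairs for relation 'after'; matching pairs in alphabetical order:
(task68, task71): task68 after task71 ✓
(task68, task73): task68 after task73 ✓
(task68, task75): task68 after task75 ✓
(task68, task79): task68 after task79 ✓
(task69, task68): task69 after task68 ✓
(task69, task71): task69 after task71 ✓
(task69, task72): task69 after task72 ✓
(task69, task73): task69 after task73 ✓
(task69, task75): task69 after task75 ✓
(task69, task77): task69 after task77 ✓
(task69, task78): task69 after task78 ✓
(task69, task79): task69 after task79 ✓
(task69, task81): task69 after task81 ✓
(task70, task68): task70 after task68 ✓
(task70, task71): task70 after task71 ✓
(task70, task72): task70 after task72 ✓
(task70, task73): task70 after task73 ✓
(task70, task75): task70 after task75 ✓
(task70, task77): task70 after task77 ✓
(task70, task78): task70 after task78 ✓
(task70, task79): task70 after task79 ✓
(task70, task81): task70 after task81 ✓
(task73, task71): task73 after task71 ✓
(task73, task75): task73 after task75 ✓
... plus 29 further pairs not listed.
Count: 53.

53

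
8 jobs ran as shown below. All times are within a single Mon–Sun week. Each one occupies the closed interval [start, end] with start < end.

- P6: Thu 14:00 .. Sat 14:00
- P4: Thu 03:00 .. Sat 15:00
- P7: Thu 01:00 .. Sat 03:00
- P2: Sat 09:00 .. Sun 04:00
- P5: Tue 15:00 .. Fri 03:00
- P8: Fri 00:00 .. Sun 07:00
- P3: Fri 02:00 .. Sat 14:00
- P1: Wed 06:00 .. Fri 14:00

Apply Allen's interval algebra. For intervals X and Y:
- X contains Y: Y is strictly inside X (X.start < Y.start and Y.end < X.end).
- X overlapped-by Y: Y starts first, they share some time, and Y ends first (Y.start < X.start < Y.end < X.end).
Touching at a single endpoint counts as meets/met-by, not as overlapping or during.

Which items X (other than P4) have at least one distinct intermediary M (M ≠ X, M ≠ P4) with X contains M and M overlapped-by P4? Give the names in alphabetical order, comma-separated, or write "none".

P8

Target P4 = [Thu 03:00, Sat 15:00].
Intermediaries M with M overlapped-by P4: P2, P8.
Via P2 — items with X contains P2: P8.
Via P8 — items with X contains P8: none.
Union: P8.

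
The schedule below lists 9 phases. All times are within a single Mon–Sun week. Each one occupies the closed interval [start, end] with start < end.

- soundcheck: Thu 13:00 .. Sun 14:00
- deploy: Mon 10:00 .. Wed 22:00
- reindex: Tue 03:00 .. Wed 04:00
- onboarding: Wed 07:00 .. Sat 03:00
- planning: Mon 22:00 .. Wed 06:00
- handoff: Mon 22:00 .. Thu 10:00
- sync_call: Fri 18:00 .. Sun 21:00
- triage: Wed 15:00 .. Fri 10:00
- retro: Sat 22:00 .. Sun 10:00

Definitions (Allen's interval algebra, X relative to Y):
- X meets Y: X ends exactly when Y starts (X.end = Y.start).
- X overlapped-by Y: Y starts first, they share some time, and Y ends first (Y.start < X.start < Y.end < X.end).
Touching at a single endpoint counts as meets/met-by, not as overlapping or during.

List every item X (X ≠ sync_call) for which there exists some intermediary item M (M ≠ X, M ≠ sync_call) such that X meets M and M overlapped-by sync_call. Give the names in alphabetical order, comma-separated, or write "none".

none

Target sync_call = [Fri 18:00, Sun 21:00].
Intermediaries M with M overlapped-by sync_call: none.
Union: none.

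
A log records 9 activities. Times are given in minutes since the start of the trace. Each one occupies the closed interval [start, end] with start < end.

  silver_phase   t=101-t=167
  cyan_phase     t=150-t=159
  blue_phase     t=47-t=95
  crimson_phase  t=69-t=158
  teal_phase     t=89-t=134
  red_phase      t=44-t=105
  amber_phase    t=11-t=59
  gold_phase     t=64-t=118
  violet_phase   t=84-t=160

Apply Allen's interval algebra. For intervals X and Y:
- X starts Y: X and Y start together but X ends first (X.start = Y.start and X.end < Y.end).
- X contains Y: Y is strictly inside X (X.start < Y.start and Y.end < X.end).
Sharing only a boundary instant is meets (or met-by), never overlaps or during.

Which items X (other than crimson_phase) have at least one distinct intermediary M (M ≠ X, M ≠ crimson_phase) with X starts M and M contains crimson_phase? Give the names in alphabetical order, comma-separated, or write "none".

none

Target crimson_phase = [t=69, t=158].
Intermediaries M with M contains crimson_phase: none.
Union: none.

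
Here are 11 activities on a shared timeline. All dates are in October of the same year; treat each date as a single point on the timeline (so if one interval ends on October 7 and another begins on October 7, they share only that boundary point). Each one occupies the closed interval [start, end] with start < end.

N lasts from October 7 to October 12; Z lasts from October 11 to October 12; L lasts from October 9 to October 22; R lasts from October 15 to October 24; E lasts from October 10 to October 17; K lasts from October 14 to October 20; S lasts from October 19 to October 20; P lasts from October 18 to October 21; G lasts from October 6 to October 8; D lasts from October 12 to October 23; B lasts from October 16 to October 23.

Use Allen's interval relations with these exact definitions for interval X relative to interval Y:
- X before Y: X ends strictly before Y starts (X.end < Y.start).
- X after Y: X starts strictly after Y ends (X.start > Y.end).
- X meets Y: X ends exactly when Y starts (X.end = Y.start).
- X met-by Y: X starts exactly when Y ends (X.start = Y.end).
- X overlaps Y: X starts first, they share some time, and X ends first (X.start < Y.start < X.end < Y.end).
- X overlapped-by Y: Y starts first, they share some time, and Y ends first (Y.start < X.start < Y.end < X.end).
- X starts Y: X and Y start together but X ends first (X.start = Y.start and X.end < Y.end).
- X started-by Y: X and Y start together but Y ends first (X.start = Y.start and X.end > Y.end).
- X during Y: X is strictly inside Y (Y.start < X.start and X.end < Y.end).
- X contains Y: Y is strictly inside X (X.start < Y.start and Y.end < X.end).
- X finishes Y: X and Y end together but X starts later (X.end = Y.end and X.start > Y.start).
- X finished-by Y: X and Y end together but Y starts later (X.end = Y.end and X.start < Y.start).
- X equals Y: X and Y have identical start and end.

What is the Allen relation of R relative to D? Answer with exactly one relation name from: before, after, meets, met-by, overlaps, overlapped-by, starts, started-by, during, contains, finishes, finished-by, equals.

overlapped-by

R = [October 15, October 24]; D = [October 12, October 23].
Compare endpoints: R.start > D.start, R.start < D.end, R.end > D.start, R.end > D.end.
That pattern is 'overlapped-by'.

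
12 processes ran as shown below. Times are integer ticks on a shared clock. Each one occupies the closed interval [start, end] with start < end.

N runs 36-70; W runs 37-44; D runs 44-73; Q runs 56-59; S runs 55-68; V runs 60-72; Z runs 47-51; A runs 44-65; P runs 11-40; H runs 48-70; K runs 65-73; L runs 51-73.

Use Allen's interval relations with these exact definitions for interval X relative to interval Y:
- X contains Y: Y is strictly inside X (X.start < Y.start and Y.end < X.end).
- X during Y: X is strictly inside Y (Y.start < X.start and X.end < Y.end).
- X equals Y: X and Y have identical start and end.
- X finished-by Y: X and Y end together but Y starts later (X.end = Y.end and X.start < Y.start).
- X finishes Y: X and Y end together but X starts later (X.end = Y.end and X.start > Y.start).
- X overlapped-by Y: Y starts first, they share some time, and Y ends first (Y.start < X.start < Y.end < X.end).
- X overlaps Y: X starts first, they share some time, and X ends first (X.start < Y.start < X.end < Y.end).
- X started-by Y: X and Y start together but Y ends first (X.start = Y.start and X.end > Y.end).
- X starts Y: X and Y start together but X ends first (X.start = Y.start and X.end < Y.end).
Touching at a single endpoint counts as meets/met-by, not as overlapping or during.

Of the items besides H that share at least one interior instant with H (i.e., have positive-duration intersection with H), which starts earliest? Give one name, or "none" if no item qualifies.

Target H = [48, 70].
A [44, 65] → overlaps → candidate.
D [44, 73] → contains → candidate.
K [65, 73] → overlapped-by → candidate.
L [51, 73] → overlapped-by → candidate.
N [36, 70] → finished-by → candidate.
P [11, 40] → before → excluded.
Q [56, 59] → during → candidate.
S [55, 68] → during → candidate.
V [60, 72] → overlapped-by → candidate.
W [37, 44] → before → excluded.
Z [47, 51] → overlaps → candidate.
Among candidates, earliest start is 36 → N.

N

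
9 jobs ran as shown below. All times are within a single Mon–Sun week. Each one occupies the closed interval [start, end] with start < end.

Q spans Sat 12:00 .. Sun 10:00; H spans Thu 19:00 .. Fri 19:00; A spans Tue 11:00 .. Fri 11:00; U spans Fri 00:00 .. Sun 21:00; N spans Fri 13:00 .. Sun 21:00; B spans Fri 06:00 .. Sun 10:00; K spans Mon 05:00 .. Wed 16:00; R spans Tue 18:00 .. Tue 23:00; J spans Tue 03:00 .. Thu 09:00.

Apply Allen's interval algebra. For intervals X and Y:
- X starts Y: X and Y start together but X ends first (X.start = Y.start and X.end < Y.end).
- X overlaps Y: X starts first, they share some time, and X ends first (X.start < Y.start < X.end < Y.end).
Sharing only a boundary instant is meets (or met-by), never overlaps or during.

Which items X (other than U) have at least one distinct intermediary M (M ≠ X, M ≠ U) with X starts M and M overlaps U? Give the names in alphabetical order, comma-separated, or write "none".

Target U = [Fri 00:00, Sun 21:00].
Intermediaries M with M overlaps U: A, H.
Via A — items with X starts A: none.
Via H — items with X starts H: none.
Union: none.

none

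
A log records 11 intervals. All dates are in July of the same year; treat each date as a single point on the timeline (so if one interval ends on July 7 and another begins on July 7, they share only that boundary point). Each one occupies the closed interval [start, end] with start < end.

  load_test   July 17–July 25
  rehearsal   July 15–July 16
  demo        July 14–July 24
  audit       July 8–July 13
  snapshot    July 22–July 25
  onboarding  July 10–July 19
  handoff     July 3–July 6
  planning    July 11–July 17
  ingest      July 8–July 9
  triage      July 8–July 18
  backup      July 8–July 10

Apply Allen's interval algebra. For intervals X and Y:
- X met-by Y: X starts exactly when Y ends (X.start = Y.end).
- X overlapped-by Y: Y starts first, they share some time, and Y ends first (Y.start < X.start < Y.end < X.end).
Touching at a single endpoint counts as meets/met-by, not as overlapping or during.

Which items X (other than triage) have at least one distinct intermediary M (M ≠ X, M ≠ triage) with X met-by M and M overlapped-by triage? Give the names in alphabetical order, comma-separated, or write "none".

Target triage = [July 8, July 18].
Intermediaries M with M overlapped-by triage: demo, load_test, onboarding.
Via demo — items with X met-by demo: none.
Via load_test — items with X met-by load_test: none.
Via onboarding — items with X met-by onboarding: none.
Union: none.

none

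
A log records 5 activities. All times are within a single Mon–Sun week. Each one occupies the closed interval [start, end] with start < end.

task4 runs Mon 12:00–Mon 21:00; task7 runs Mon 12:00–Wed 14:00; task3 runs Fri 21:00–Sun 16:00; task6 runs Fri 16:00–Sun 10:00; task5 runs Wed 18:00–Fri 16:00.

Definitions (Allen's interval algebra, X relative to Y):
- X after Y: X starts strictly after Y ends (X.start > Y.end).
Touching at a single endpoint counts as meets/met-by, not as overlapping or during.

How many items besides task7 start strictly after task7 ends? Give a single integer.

3

Target task7 = [Mon 12:00, Wed 14:00].
task3 [Fri 21:00, Sun 16:00] → after → counts.
task4 [Mon 12:00, Mon 21:00] → starts → no.
task5 [Wed 18:00, Fri 16:00] → after → counts.
task6 [Fri 16:00, Sun 10:00] → after → counts.
Total: 3.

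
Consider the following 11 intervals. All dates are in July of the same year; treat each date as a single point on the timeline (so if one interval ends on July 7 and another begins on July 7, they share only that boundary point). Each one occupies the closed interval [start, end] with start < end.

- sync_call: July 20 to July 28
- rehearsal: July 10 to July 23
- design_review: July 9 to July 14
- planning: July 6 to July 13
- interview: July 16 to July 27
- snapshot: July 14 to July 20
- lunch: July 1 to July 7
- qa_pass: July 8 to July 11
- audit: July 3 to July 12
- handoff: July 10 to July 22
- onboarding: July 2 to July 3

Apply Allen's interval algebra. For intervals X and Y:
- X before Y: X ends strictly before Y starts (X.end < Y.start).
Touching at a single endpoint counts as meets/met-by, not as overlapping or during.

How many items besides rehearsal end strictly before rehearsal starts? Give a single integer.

Target rehearsal = [July 10, July 23].
audit [July 3, July 12] → overlaps → no.
design_review [July 9, July 14] → overlaps → no.
handoff [July 10, July 22] → starts → no.
interview [July 16, July 27] → overlapped-by → no.
lunch [July 1, July 7] → before → counts.
onboarding [July 2, July 3] → before → counts.
planning [July 6, July 13] → overlaps → no.
qa_pass [July 8, July 11] → overlaps → no.
snapshot [July 14, July 20] → during → no.
sync_call [July 20, July 28] → overlapped-by → no.
Total: 2.

2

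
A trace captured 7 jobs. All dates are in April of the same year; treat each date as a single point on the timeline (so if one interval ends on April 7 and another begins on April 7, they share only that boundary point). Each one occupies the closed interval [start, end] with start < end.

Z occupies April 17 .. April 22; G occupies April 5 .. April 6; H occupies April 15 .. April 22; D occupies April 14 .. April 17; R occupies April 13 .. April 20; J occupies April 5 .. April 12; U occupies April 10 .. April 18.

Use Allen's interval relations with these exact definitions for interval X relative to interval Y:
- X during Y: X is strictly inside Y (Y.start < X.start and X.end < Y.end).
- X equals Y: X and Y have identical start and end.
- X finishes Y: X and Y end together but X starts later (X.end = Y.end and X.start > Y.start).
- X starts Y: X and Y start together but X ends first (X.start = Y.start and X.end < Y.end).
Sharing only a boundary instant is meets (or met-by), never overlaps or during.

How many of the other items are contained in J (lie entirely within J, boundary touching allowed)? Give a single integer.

Target J = [April 5, April 12].
D [April 14, April 17] → after → no.
G [April 5, April 6] → starts → counts.
H [April 15, April 22] → after → no.
R [April 13, April 20] → after → no.
U [April 10, April 18] → overlapped-by → no.
Z [April 17, April 22] → after → no.
Total: 1.

1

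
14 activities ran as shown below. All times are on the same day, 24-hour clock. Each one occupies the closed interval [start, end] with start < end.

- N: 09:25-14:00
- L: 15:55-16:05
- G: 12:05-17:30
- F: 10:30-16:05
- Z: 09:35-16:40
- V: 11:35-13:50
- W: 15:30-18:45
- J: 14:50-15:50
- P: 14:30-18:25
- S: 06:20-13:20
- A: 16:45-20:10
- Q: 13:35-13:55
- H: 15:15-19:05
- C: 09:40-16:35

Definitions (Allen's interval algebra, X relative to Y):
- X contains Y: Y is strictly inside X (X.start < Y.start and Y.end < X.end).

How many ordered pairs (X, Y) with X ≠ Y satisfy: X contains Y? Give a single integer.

24

Checking all 182 ordered pairs for relation 'contains'; matching pairs in alphabetical order:
(C, F): C contains F ✓
(C, J): C contains J ✓
(C, L): C contains L ✓
(C, Q): C contains Q ✓
(C, V): C contains V ✓
(F, J): F contains J ✓
(F, Q): F contains Q ✓
(F, V): F contains V ✓
(G, J): G contains J ✓
(G, L): G contains L ✓
(G, Q): G contains Q ✓
(H, L): H contains L ✓
(H, W): H contains W ✓
(N, Q): N contains Q ✓
(N, V): N contains V ✓
(P, J): P contains J ✓
(P, L): P contains L ✓
(W, L): W contains L ✓
(Z, C): Z contains C ✓
(Z, F): Z contains F ✓
(Z, J): Z contains J ✓
(Z, L): Z contains L ✓
(Z, Q): Z contains Q ✓
(Z, V): Z contains V ✓
Count: 24.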